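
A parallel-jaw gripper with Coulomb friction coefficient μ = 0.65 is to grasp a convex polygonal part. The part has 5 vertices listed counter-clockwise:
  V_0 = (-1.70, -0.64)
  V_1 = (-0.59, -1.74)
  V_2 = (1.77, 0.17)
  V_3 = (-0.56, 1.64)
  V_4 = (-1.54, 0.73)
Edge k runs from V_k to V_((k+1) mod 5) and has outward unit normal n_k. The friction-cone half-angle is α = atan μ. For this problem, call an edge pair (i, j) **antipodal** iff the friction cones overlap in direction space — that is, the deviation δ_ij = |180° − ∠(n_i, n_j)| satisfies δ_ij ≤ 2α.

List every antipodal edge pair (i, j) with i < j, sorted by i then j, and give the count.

count = 4; pairs: (0,2), (1,3), (1,4), (2,4)

α = atan 0.65 = 33.02°;  2α = 66.05°
n_0 = (-0.7039, -0.7103)
n_1 = (+0.6291, -0.7773)
n_2 = (+0.5336, +0.8457)
n_3 = (-0.6805, +0.7328)
n_4 = (-0.9932, +0.1160)
  (0,1): δ = 96.28°  ·
  (0,2): δ = 12.49°  ✓
  (0,3): δ = 87.62°  ·
  (0,4): δ = 128.08°  ·
  (1,2): δ = 71.23°  ·
  (1,3): δ = 3.89°  ✓
  (1,4): δ = 44.35°  ✓
  (2,3): δ = 104.87°  ·
  (2,4): δ = 64.41°  ✓
  (3,4): δ = 139.54°  ·
antipodal pairs: 4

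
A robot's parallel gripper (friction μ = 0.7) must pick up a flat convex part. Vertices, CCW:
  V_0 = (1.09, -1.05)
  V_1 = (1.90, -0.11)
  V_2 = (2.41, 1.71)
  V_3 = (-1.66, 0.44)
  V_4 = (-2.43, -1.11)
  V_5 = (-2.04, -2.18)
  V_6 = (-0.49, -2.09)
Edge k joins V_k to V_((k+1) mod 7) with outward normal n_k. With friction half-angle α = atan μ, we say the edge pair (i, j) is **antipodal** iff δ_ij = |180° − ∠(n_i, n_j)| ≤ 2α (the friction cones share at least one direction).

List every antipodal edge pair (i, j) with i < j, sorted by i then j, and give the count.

count = 10; pairs: (0,2), (0,3), (0,4), (1,2), (1,3), (1,4), (2,5), (2,6), (3,5), (3,6)

α = atan 0.7 = 34.99°;  2α = 69.98°
n_0 = (+0.7575, -0.6528)
n_1 = (+0.9629, -0.2698)
n_2 = (-0.2979, +0.9546)
n_3 = (-0.8956, +0.4449)
n_4 = (-0.9395, -0.3424)
n_5 = (+0.0580, -0.9983)
n_6 = (+0.5498, -0.8353)
  (0,1): δ = 154.90°  ·
  (0,2): δ = 31.92°  ✓
  (0,3): δ = 14.33°  ✓
  (0,4): δ = 60.78°  ✓
  (0,5): δ = 134.07°  ·
  (0,6): δ = 164.11°  ·
  (1,2): δ = 57.02°  ✓
  (1,3): δ = 10.76°  ✓
  (1,4): δ = 35.68°  ✓
  (1,5): δ = 108.98°  ·
  (1,6): δ = 139.01°  ·
  (2,3): δ = 133.75°  ·
  (2,4): δ = 87.30°  ·
  (2,5): δ = 14.01°  ✓
  (2,6): δ = 16.02°  ✓
  (3,4): δ = 133.56°  ·
  (3,5): δ = 60.26°  ✓
  (3,6): δ = 30.23°  ✓
  (4,5): δ = 106.70°  ·
  (4,6): δ = 76.67°  ·
  (5,6): δ = 149.97°  ·
antipodal pairs: 10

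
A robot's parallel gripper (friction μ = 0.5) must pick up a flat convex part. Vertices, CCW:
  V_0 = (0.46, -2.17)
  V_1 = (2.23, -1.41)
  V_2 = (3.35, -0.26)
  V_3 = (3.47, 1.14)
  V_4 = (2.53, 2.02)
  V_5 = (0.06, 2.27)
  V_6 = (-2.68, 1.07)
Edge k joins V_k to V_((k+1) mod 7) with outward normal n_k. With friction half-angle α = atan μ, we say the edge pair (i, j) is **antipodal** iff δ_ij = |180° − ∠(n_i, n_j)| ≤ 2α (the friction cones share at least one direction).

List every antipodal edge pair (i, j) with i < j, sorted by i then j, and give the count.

count = 7; pairs: (0,4), (0,5), (1,4), (1,5), (2,6), (3,6), (4,6)

α = atan 0.5 = 26.57°;  2α = 53.13°
n_0 = (+0.3945, -0.9189)
n_1 = (+0.7164, -0.6977)
n_2 = (+0.9963, -0.0854)
n_3 = (+0.6834, +0.7300)
n_4 = (+0.1007, +0.9949)
n_5 = (-0.4012, +0.9160)
n_6 = (-0.7181, -0.6959)
  (0,1): δ = 157.48°  ·
  (0,2): δ = 118.14°  ·
  (0,3): δ = 66.35°  ·
  (0,4): δ = 29.02°  ✓
  (0,5): δ = 0.41°  ✓
  (0,6): δ = 110.86°  ·
  (1,2): δ = 140.66°  ·
  (1,3): δ = 88.87°  ·
  (1,4): δ = 51.54°  ✓
  (1,5): δ = 22.11°  ✓
  (1,6): δ = 88.34°  ·
  (2,3): δ = 128.21°  ·
  (2,4): δ = 90.88°  ·
  (2,5): δ = 61.45°  ·
  (2,6): δ = 49.00°  ✓
  (3,4): δ = 142.67°  ·
  (3,5): δ = 113.24°  ·
  (3,6): δ = 2.79°  ✓
  (4,5): δ = 150.57°  ·
  (4,6): δ = 40.12°  ✓
  (5,6): δ = 69.55°  ·
antipodal pairs: 7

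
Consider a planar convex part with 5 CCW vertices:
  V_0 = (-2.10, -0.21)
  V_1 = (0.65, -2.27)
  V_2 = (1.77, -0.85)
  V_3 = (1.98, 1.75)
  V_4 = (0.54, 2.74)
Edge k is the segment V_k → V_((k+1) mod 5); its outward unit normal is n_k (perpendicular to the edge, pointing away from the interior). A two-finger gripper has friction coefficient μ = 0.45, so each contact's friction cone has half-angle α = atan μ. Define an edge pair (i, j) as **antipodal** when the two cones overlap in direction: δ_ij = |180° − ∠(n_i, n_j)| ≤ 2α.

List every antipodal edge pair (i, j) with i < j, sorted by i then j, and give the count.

count = 3; pairs: (0,3), (1,4), (2,4)

α = atan 0.45 = 24.23°;  2α = 48.46°
n_0 = (-0.5995, -0.8003)
n_1 = (+0.7852, -0.6193)
n_2 = (+0.9968, -0.0805)
n_3 = (+0.5665, +0.8240)
n_4 = (-0.7452, +0.6669)
  (0,1): δ = 91.43°  ·
  (0,2): δ = 57.78°  ·
  (0,3): δ = 2.33°  ✓
  (0,4): δ = 85.01°  ·
  (1,2): δ = 146.35°  ·
  (1,3): δ = 86.24°  ·
  (1,4): δ = 3.56°  ✓
  (2,3): δ = 119.89°  ·
  (2,4): δ = 37.21°  ✓
  (3,4): δ = 97.32°  ·
antipodal pairs: 3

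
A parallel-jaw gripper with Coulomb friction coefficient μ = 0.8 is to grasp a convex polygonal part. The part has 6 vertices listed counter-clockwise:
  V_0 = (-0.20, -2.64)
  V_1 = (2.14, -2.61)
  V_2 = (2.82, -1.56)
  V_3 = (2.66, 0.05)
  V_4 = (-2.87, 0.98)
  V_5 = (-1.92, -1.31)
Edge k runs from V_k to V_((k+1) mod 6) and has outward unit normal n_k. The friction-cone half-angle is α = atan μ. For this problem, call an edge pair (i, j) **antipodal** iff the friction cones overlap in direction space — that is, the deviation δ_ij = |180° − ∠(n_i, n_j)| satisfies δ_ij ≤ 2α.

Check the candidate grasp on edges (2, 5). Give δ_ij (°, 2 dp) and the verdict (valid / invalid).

δ = 46.61°, valid

α = atan 0.8 = 38.66°;  2α = 77.32°
edge 2: e_2 = (-0.16, +1.61);  n_2 = (+0.9951, +0.0989)
edge 5: e_5 = (+1.72, -1.33);  n_5 = (-0.6117, -0.7911)
∠(n_2, n_5) = 133.39°
δ = |180° − 133.39°| = 46.61°
46.61° ≤ 2α = 77.32°  →  valid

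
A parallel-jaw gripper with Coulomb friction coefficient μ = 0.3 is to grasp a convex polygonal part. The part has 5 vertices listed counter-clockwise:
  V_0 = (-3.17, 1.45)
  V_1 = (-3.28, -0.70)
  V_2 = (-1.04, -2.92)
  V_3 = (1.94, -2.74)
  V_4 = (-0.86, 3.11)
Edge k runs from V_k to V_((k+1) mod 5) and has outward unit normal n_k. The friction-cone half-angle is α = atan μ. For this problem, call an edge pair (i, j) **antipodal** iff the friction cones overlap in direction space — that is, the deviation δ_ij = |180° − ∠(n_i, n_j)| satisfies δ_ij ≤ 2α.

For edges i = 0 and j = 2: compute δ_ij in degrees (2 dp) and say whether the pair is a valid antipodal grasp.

δ = 83.61°, invalid

α = atan 0.3 = 16.70°;  2α = 33.40°
edge 0: e_0 = (-0.11, -2.15);  n_0 = (-0.9987, +0.0511)
edge 2: e_2 = (+2.98, +0.18);  n_2 = (+0.0603, -0.9982)
∠(n_0, n_2) = 96.39°
δ = |180° − 96.39°| = 83.61°
83.61° > 2α = 33.40°  →  invalid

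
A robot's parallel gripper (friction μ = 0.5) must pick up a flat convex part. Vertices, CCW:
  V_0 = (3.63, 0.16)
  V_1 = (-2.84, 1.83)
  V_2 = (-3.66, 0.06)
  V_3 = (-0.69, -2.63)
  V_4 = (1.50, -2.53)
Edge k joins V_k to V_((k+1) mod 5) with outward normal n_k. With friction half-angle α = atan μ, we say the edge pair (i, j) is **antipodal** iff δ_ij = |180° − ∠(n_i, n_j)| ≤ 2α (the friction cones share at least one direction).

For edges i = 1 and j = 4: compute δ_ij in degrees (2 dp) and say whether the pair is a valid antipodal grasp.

δ = 13.52°, valid

α = atan 0.5 = 26.57°;  2α = 53.13°
edge 1: e_1 = (-0.82, -1.77);  n_1 = (-0.9074, +0.4204)
edge 4: e_4 = (+2.13, +2.69);  n_4 = (+0.7840, -0.6208)
∠(n_1, n_4) = 166.48°
δ = |180° − 166.48°| = 13.52°
13.52° ≤ 2α = 53.13°  →  valid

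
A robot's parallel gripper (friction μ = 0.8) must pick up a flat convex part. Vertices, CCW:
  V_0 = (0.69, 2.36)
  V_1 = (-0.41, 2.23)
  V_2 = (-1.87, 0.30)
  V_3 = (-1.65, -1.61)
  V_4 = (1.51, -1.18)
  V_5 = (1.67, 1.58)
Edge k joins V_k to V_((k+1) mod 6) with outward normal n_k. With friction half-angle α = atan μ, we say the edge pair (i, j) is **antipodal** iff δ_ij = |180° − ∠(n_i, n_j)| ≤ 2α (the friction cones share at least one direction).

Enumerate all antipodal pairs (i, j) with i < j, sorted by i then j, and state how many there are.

α = atan 0.8 = 38.66°;  2α = 77.32°
n_0 = (-0.1174, +0.9931)
n_1 = (-0.7975, +0.6033)
n_2 = (-0.9934, -0.1144)
n_3 = (+0.1348, -0.9909)
n_4 = (+0.9983, -0.0579)
n_5 = (+0.6227, +0.7824)
  (0,1): δ = 133.85°  ·
  (0,2): δ = 90.17°  ·
  (0,3): δ = 1.01°  ✓
  (0,4): δ = 79.94°  ·
  (0,5): δ = 134.74°  ·
  (1,2): δ = 136.32°  ·
  (1,3): δ = 45.14°  ✓
  (1,4): δ = 33.79°  ✓
  (1,5): δ = 88.59°  ·
  (2,3): δ = 88.82°  ·
  (2,4): δ = 9.89°  ✓
  (2,5): δ = 44.91°  ✓
  (3,4): δ = 101.07°  ·
  (3,5): δ = 46.27°  ✓
  (4,5): δ = 125.20°  ·
antipodal pairs: 6

count = 6; pairs: (0,3), (1,3), (1,4), (2,4), (2,5), (3,5)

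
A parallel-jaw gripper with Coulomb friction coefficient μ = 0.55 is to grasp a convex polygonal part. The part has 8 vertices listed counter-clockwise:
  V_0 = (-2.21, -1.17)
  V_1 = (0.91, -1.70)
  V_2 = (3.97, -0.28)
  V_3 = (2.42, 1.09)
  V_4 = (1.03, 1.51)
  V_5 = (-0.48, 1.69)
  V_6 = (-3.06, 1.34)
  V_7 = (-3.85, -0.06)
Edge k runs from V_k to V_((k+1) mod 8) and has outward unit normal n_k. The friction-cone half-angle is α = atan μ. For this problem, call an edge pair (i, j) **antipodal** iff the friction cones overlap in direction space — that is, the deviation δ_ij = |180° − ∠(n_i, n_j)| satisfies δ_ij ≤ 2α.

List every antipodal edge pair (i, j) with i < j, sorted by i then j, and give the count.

count = 12; pairs: (0,2), (0,3), (0,4), (0,5), (1,3), (1,4), (1,5), (1,6), (2,7), (3,7), (4,7), (5,7)

α = atan 0.55 = 28.81°;  2α = 57.62°
n_0 = (-0.1675, -0.9859)
n_1 = (+0.4209, -0.9071)
n_2 = (+0.6623, +0.7493)
n_3 = (+0.2892, +0.9573)
n_4 = (+0.1184, +0.9930)
n_5 = (-0.1344, +0.9909)
n_6 = (-0.8709, +0.4914)
n_7 = (-0.5605, -0.8281)
  (0,1): δ = 145.47°  ·
  (0,2): δ = 31.83°  ✓
  (0,3): δ = 7.17°  ✓
  (0,4): δ = 2.84°  ✓
  (0,5): δ = 17.37°  ✓
  (0,6): δ = 70.21°  ·
  (0,7): δ = 155.55°  ·
  (1,2): δ = 66.37°  ·
  (1,3): δ = 41.71°  ✓
  (1,4): δ = 31.69°  ✓
  (1,5): δ = 17.17°  ✓
  (1,6): δ = 35.67°  ✓
  (1,7): δ = 121.01°  ·
  (2,3): δ = 155.34°  ·
  (2,4): δ = 145.33°  ·
  (2,5): δ = 130.80°  ·
  (2,6): δ = 77.96°  ·
  (2,7): δ = 7.38°  ✓
  (3,4): δ = 169.99°  ·
  (3,5): δ = 155.46°  ·
  (3,6): δ = 102.62°  ·
  (3,7): δ = 17.28°  ✓
  (4,5): δ = 165.48°  ·
  (4,6): δ = 112.64°  ·
  (4,7): δ = 27.29°  ✓
  (5,6): δ = 127.16°  ·
  (5,7): δ = 41.82°  ✓
  (6,7): δ = 94.66°  ·
antipodal pairs: 12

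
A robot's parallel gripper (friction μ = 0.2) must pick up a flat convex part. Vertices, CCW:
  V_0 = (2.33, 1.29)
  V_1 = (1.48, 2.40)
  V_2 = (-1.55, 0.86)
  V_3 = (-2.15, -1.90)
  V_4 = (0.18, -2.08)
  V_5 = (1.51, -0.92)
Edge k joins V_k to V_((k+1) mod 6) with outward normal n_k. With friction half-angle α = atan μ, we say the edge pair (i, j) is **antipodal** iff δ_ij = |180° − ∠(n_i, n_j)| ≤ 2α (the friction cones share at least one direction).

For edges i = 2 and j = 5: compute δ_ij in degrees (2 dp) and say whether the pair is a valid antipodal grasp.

δ = 8.09°, valid

α = atan 0.2 = 11.31°;  2α = 22.62°
edge 2: e_2 = (-0.60, -2.76);  n_2 = (-0.9772, +0.2124)
edge 5: e_5 = (+0.82, +2.21);  n_5 = (+0.9375, -0.3479)
∠(n_2, n_5) = 171.91°
δ = |180° − 171.91°| = 8.09°
8.09° ≤ 2α = 22.62°  →  valid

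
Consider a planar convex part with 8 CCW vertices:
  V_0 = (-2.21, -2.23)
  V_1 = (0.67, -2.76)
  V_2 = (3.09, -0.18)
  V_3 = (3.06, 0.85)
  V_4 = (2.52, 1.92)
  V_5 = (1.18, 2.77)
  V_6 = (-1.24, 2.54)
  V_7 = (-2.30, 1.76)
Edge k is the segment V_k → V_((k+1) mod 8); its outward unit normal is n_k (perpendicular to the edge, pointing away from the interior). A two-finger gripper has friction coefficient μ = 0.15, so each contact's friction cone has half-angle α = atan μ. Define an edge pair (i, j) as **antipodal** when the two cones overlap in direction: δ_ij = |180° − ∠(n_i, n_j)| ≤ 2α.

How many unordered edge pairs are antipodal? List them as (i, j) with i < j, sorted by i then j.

count = 3; pairs: (0,5), (1,6), (2,7)

α = atan 0.15 = 8.53°;  2α = 17.06°
n_0 = (-0.1810, -0.9835)
n_1 = (+0.7294, -0.6841)
n_2 = (+0.9996, +0.0291)
n_3 = (+0.8928, +0.4505)
n_4 = (+0.5357, +0.8444)
n_5 = (-0.0946, +0.9955)
n_6 = (-0.5927, +0.8054)
n_7 = (-0.9997, -0.0226)
  (0,1): δ = 122.74°  ·
  (0,2): δ = 77.90°  ·
  (0,3): δ = 52.79°  ·
  (0,4): δ = 21.96°  ·
  (0,5): δ = 15.86°  ✓
  (0,6): δ = 46.77°  ·
  (0,7): δ = 101.72°  ·
  (1,2): δ = 135.16°  ·
  (1,3): δ = 110.05°  ·
  (1,4): δ = 79.22°  ·
  (1,5): δ = 41.40°  ·
  (1,6): δ = 10.49°  ✓
  (1,7): δ = 44.46°  ·
  (2,3): δ = 154.89°  ·
  (2,4): δ = 124.06°  ·
  (2,5): δ = 86.24°  ·
  (2,6): δ = 55.32°  ·
  (2,7): δ = 0.38°  ✓
  (3,4): δ = 149.17°  ·
  (3,5): δ = 111.35°  ·
  (3,6): δ = 80.43°  ·
  (3,7): δ = 25.49°  ·
  (4,5): δ = 142.18°  ·
  (4,6): δ = 111.26°  ·
  (4,7): δ = 56.32°  ·
  (5,6): δ = 149.08°  ·
  (5,7): δ = 94.14°  ·
  (6,7): δ = 125.06°  ·
antipodal pairs: 3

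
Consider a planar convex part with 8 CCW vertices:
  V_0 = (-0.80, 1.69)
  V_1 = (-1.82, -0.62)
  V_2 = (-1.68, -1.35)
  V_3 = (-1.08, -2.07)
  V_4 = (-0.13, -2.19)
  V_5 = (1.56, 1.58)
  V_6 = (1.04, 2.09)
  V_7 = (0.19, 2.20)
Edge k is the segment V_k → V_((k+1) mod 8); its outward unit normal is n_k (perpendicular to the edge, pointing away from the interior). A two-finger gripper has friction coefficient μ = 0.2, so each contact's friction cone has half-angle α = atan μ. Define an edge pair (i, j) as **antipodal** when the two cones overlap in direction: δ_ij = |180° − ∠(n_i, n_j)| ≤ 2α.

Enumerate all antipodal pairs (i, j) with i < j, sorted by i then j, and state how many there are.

count = 3; pairs: (0,4), (2,5), (3,6)

α = atan 0.2 = 11.31°;  2α = 22.62°
n_0 = (-0.9148, +0.4039)
n_1 = (-0.9821, -0.1883)
n_2 = (-0.7682, -0.6402)
n_3 = (-0.1253, -0.9921)
n_4 = (+0.9125, -0.4091)
n_5 = (+0.7002, +0.7139)
n_6 = (+0.1283, +0.9917)
n_7 = (-0.4580, +0.8890)
  (0,1): δ = 145.32°  ·
  (0,2): δ = 116.37°  ·
  (0,3): δ = 73.37°  ·
  (0,4): δ = 0.32°  ✓
  (0,5): δ = 69.38°  ·
  (0,6): δ = 106.45°  ·
  (0,7): δ = 141.08°  ·
  (1,2): δ = 151.05°  ·
  (1,3): δ = 108.06°  ·
  (1,4): δ = 35.00°  ·
  (1,5): δ = 34.70°  ·
  (1,6): δ = 71.77°  ·
  (1,7): δ = 106.40°  ·
  (2,3): δ = 137.00°  ·
  (2,4): δ = 63.95°  ·
  (2,5): δ = 5.75°  ✓
  (2,6): δ = 42.82°  ·
  (2,7): δ = 77.45°  ·
  (3,4): δ = 106.95°  ·
  (3,5): δ = 37.24°  ·
  (3,6): δ = 0.17°  ✓
  (3,7): δ = 34.45°  ·
  (4,5): δ = 110.30°  ·
  (4,6): δ = 73.23°  ·
  (4,7): δ = 38.60°  ·
  (5,6): δ = 142.93°  ·
  (5,7): δ = 108.30°  ·
  (6,7): δ = 145.37°  ·
antipodal pairs: 3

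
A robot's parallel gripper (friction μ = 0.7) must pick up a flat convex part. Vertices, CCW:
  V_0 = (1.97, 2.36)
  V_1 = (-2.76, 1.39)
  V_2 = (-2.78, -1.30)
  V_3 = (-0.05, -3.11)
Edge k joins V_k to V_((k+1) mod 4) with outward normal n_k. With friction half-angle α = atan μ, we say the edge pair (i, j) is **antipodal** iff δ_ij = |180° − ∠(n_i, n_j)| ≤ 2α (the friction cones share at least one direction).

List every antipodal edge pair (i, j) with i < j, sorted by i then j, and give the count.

count = 3; pairs: (0,2), (0,3), (1,3)

α = atan 0.7 = 34.99°;  2α = 69.98°
n_0 = (-0.2009, +0.9796)
n_1 = (-1.0000, +0.0074)
n_2 = (-0.5526, -0.8335)
n_3 = (+0.9381, -0.3464)
  (0,1): δ = 102.02°  ·
  (0,2): δ = 45.13°  ✓
  (0,3): δ = 58.14°  ✓
  (1,2): δ = 123.12°  ·
  (1,3): δ = 19.84°  ✓
  (2,3): δ = 76.72°  ·
antipodal pairs: 3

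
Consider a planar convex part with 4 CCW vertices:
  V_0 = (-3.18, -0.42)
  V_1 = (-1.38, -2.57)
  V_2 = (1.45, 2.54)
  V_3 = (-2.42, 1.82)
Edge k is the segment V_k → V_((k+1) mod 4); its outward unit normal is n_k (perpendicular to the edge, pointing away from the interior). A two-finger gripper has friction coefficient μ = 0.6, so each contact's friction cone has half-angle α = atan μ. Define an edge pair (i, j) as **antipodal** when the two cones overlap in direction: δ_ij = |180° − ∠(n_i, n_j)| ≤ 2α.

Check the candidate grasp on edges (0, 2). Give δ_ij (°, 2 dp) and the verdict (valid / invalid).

δ = 60.60°, valid

α = atan 0.6 = 30.96°;  2α = 61.93°
edge 0: e_0 = (+1.80, -2.15);  n_0 = (-0.7668, -0.6419)
edge 2: e_2 = (-3.87, -0.72);  n_2 = (-0.1829, +0.9831)
∠(n_0, n_2) = 119.40°
δ = |180° − 119.40°| = 60.60°
60.60° ≤ 2α = 61.93°  →  valid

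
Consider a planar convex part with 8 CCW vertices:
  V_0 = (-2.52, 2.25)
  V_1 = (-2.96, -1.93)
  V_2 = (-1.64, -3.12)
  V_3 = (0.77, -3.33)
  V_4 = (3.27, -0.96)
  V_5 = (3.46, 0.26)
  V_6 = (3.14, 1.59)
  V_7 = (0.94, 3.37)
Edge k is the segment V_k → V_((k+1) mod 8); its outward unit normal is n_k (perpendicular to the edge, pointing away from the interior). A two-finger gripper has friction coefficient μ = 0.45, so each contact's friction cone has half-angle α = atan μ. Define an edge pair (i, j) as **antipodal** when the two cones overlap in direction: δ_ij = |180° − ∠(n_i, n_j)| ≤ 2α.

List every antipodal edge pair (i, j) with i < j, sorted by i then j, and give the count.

α = atan 0.45 = 24.23°;  2α = 48.46°
n_0 = (-0.9945, +0.1047)
n_1 = (-0.6696, -0.7427)
n_2 = (-0.0868, -0.9962)
n_3 = (+0.6880, -0.7257)
n_4 = (+0.9881, -0.1539)
n_5 = (+0.9723, +0.2339)
n_6 = (+0.6290, +0.7774)
n_7 = (-0.3080, +0.9514)
  (0,1): δ = 126.03°  ·
  (0,2): δ = 88.97°  ·
  (0,3): δ = 40.52°  ✓
  (0,4): δ = 2.84°  ✓
  (0,5): δ = 19.54°  ✓
  (0,6): δ = 57.03°  ·
  (0,7): δ = 113.95°  ·
  (1,2): δ = 142.94°  ·
  (1,3): δ = 94.49°  ·
  (1,4): δ = 56.82°  ·
  (1,5): δ = 34.44°  ✓
  (1,6): δ = 3.06°  ✓
  (1,7): δ = 59.97°  ·
  (2,3): δ = 131.55°  ·
  (2,4): δ = 93.87°  ·
  (2,5): δ = 71.49°  ·
  (2,6): δ = 34.00°  ✓
  (2,7): δ = 22.92°  ✓
  (3,4): δ = 142.32°  ·
  (3,5): δ = 119.94°  ·
  (3,6): δ = 82.45°  ·
  (3,7): δ = 25.53°  ✓
  (4,5): δ = 157.62°  ·
  (4,6): δ = 120.12°  ·
  (4,7): δ = 63.21°  ·
  (5,6): δ = 142.50°  ·
  (5,7): δ = 85.59°  ·
  (6,7): δ = 123.09°  ·
antipodal pairs: 8

count = 8; pairs: (0,3), (0,4), (0,5), (1,5), (1,6), (2,6), (2,7), (3,7)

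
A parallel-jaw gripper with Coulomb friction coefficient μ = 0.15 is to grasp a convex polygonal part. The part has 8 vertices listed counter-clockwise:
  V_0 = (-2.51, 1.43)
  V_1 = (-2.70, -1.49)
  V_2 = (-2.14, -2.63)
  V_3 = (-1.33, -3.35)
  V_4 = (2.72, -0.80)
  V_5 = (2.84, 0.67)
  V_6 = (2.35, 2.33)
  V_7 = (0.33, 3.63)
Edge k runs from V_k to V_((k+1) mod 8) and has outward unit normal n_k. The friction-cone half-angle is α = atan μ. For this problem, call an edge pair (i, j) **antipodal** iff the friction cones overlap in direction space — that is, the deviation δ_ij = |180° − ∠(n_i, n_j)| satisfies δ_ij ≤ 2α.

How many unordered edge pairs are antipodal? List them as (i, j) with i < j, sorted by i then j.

α = atan 0.15 = 8.53°;  2α = 17.06°
n_0 = (-0.9979, +0.0649)
n_1 = (-0.8976, -0.4409)
n_2 = (-0.6644, -0.7474)
n_3 = (+0.5328, -0.8462)
n_4 = (+0.9967, -0.0814)
n_5 = (+0.9591, +0.2831)
n_6 = (+0.5412, +0.8409)
n_7 = (-0.6124, +0.7905)
  (0,1): δ = 150.12°  ·
  (0,2): δ = 127.91°  ·
  (0,3): δ = 54.08°  ·
  (0,4): δ = 0.94°  ✓
  (0,5): δ = 20.17°  ·
  (0,6): δ = 60.96°  ·
  (0,7): δ = 131.49°  ·
  (1,2): δ = 157.80°  ·
  (1,3): δ = 83.97°  ·
  (1,4): δ = 30.83°  ·
  (1,5): δ = 9.72°  ✓
  (1,6): δ = 31.07°  ·
  (1,7): δ = 101.60°  ·
  (2,3): δ = 106.17°  ·
  (2,4): δ = 53.03°  ·
  (2,5): δ = 31.92°  ·
  (2,6): δ = 8.87°  ✓
  (2,7): δ = 79.40°  ·
  (3,4): δ = 126.86°  ·
  (3,5): δ = 105.75°  ·
  (3,6): δ = 64.96°  ·
  (3,7): δ = 5.57°  ✓
  (4,5): δ = 158.89°  ·
  (4,6): δ = 118.10°  ·
  (4,7): δ = 47.57°  ·
  (5,6): δ = 139.21°  ·
  (5,7): δ = 68.68°  ·
  (6,7): δ = 109.47°  ·
antipodal pairs: 4

count = 4; pairs: (0,4), (1,5), (2,6), (3,7)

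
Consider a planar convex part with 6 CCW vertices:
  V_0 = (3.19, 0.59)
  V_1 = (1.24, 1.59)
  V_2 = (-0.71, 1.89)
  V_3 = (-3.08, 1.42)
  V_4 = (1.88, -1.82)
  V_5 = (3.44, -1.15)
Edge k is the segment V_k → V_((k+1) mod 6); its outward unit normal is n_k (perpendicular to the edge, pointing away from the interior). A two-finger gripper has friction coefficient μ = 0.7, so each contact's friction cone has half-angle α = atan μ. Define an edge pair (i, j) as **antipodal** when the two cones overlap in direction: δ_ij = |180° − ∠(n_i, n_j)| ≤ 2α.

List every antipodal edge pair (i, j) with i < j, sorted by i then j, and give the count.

α = atan 0.7 = 34.99°;  2α = 69.98°
n_0 = (+0.4563, +0.8898)
n_1 = (+0.1521, +0.9884)
n_2 = (-0.1945, +0.9809)
n_3 = (-0.5469, -0.8372)
n_4 = (+0.3946, -0.9188)
n_5 = (+0.9898, +0.1422)
  (0,1): δ = 161.60°  ·
  (0,2): δ = 141.63°  ·
  (0,3): δ = 6.00°  ✓
  (0,4): δ = 50.39°  ✓
  (0,5): δ = 125.33°  ·
  (1,2): δ = 160.04°  ·
  (1,3): δ = 24.41°  ✓
  (1,4): δ = 31.99°  ✓
  (1,5): δ = 106.92°  ·
  (2,3): δ = 44.37°  ✓
  (2,4): δ = 12.03°  ✓
  (2,5): δ = 86.96°  ·
  (3,4): δ = 123.60°  ·
  (3,5): δ = 48.67°  ✓
  (4,5): δ = 105.07°  ·
antipodal pairs: 7

count = 7; pairs: (0,3), (0,4), (1,3), (1,4), (2,3), (2,4), (3,5)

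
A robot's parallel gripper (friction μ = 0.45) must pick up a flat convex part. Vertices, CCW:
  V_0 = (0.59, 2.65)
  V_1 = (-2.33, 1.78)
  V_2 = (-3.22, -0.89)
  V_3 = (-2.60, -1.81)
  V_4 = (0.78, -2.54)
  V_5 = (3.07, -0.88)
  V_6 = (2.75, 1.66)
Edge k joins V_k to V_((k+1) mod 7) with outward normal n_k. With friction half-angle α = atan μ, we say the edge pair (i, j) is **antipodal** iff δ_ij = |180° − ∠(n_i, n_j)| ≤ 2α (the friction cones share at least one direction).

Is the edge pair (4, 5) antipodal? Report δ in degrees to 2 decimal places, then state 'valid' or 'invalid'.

δ = 118.76°, invalid

α = atan 0.45 = 24.23°;  2α = 48.46°
edge 4: e_4 = (+2.29, +1.66);  n_4 = (+0.5869, -0.8097)
edge 5: e_5 = (-0.32, +2.54);  n_5 = (+0.9922, +0.1250)
∠(n_4, n_5) = 61.24°
δ = |180° − 61.24°| = 118.76°
118.76° > 2α = 48.46°  →  invalid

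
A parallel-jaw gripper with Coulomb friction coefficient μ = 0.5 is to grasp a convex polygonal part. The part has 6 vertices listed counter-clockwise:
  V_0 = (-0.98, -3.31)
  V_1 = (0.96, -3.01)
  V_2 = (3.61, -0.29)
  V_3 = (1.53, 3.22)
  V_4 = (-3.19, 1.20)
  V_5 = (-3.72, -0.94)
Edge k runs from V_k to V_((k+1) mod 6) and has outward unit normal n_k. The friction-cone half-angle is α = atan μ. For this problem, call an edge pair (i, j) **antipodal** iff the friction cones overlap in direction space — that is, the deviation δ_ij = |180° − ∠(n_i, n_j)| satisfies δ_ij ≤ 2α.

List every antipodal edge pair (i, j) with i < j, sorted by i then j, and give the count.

count = 5; pairs: (0,3), (1,3), (1,4), (2,4), (2,5)

α = atan 0.5 = 26.57°;  2α = 53.13°
n_0 = (+0.1528, -0.9883)
n_1 = (+0.7163, -0.6978)
n_2 = (+0.8603, +0.5098)
n_3 = (-0.3934, +0.9193)
n_4 = (-0.9707, +0.2404)
n_5 = (-0.6542, -0.7563)
  (0,1): δ = 143.04°  ·
  (0,2): δ = 68.14°  ·
  (0,3): δ = 14.38°  ✓
  (0,4): δ = 67.30°  ·
  (0,5): δ = 130.35°  ·
  (1,2): δ = 105.10°  ·
  (1,3): δ = 22.58°  ✓
  (1,4): δ = 30.34°  ✓
  (1,5): δ = 93.39°  ·
  (2,3): δ = 97.48°  ·
  (2,4): δ = 44.56°  ✓
  (2,5): δ = 18.49°  ✓
  (3,4): δ = 127.08°  ·
  (3,5): δ = 64.03°  ·
  (4,5): δ = 116.95°  ·
antipodal pairs: 5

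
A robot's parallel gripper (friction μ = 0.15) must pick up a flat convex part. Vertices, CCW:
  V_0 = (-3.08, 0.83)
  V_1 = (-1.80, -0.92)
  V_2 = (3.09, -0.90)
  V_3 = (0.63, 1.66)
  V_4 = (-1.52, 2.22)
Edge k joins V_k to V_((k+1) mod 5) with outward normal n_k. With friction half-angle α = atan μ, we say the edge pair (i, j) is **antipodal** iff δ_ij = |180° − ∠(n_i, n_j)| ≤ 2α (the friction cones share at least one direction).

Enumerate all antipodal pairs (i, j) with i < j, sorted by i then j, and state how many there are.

count = 2; pairs: (0,2), (1,3)

α = atan 0.15 = 8.53°;  2α = 17.06°
n_0 = (-0.8071, -0.5904)
n_1 = (+0.0041, -1.0000)
n_2 = (+0.7210, +0.6929)
n_3 = (+0.2521, +0.9677)
n_4 = (-0.6653, +0.7466)
  (0,1): δ = 125.95°  ·
  (0,2): δ = 7.68°  ✓
  (0,3): δ = 39.22°  ·
  (0,4): δ = 95.52°  ·
  (1,2): δ = 46.38°  ·
  (1,3): δ = 14.83°  ✓
  (1,4): δ = 41.47°  ·
  (2,3): δ = 148.46°  ·
  (2,4): δ = 92.16°  ·
  (3,4): δ = 123.70°  ·
antipodal pairs: 2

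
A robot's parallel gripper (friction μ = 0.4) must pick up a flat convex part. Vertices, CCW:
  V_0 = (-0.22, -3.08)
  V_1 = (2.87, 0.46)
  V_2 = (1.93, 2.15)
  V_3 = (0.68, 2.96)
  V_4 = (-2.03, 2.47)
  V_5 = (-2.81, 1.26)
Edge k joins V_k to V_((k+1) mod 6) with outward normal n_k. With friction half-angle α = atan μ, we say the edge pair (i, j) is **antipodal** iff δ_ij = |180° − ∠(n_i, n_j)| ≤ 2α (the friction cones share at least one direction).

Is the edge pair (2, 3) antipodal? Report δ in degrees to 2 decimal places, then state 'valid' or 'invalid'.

δ = 136.81°, invalid

α = atan 0.4 = 21.80°;  2α = 43.60°
edge 2: e_2 = (-1.25, +0.81);  n_2 = (+0.5438, +0.8392)
edge 3: e_3 = (-2.71, -0.49);  n_3 = (-0.1779, +0.9840)
∠(n_2, n_3) = 43.19°
δ = |180° − 43.19°| = 136.81°
136.81° > 2α = 43.60°  →  invalid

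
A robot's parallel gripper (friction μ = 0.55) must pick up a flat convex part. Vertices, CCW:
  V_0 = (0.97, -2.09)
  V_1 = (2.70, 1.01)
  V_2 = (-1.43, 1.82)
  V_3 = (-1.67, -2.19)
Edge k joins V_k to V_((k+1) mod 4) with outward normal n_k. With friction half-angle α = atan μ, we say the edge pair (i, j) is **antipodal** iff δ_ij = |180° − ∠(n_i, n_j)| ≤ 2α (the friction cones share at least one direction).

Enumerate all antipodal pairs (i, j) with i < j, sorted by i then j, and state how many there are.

count = 2; pairs: (0,2), (1,3)

α = atan 0.55 = 28.81°;  2α = 57.62°
n_0 = (+0.8732, -0.4873)
n_1 = (+0.1925, +0.9813)
n_2 = (-0.9982, +0.0597)
n_3 = (+0.0379, -0.9993)
  (0,1): δ = 71.93°  ·
  (0,2): δ = 25.74°  ✓
  (0,3): δ = 121.33°  ·
  (1,2): δ = 82.33°  ·
  (1,3): δ = 13.27°  ✓
  (2,3): δ = 84.41°  ·
antipodal pairs: 2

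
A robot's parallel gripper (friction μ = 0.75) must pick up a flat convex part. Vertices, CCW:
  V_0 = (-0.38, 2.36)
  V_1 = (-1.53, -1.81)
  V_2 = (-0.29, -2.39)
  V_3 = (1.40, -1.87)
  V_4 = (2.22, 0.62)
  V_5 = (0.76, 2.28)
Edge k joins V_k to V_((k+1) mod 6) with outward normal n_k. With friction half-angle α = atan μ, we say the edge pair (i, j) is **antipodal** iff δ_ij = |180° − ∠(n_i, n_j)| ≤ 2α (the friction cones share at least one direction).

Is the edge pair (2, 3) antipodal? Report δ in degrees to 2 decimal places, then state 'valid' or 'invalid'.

α = atan 0.75 = 36.87°;  2α = 73.74°
edge 2: e_2 = (+1.69, +0.52);  n_2 = (+0.2941, -0.9558)
edge 3: e_3 = (+0.82, +2.49);  n_3 = (+0.9498, -0.3128)
∠(n_2, n_3) = 54.67°
δ = |180° − 54.67°| = 125.33°
125.33° > 2α = 73.74°  →  invalid

δ = 125.33°, invalid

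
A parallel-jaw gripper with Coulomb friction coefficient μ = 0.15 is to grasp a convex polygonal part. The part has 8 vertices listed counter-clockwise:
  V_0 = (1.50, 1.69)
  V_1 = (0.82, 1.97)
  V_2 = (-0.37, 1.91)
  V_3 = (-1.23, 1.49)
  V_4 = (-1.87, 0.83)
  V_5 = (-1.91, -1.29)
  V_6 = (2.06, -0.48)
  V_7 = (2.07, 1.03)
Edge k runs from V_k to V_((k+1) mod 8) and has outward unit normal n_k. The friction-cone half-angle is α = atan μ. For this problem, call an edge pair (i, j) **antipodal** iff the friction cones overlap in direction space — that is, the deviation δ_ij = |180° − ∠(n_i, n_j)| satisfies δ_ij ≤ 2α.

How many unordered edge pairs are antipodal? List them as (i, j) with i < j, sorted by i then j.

count = 3; pairs: (1,5), (2,5), (4,6)

α = atan 0.15 = 8.53°;  2α = 17.06°
n_0 = (+0.3807, +0.9247)
n_1 = (-0.0504, +0.9987)
n_2 = (-0.4388, +0.8986)
n_3 = (-0.7179, +0.6961)
n_4 = (-0.9998, +0.0189)
n_5 = (+0.1999, -0.9798)
n_6 = (+1.0000, -0.0066)
n_7 = (+0.7568, +0.6536)
  (0,1): δ = 154.73°  ·
  (0,2): δ = 131.59°  ·
  (0,3): δ = 111.74°  ·
  (0,4): δ = 68.70°  ·
  (0,5): δ = 33.91°  ·
  (0,6): δ = 112.00°  ·
  (0,7): δ = 153.20°  ·
  (1,2): δ = 156.86°  ·
  (1,3): δ = 137.01°  ·
  (1,4): δ = 93.97°  ·
  (1,5): δ = 8.65°  ✓
  (1,6): δ = 86.73°  ·
  (1,7): δ = 127.93°  ·
  (2,3): δ = 160.15°  ·
  (2,4): δ = 117.11°  ·
  (2,5): δ = 14.50°  ✓
  (2,6): δ = 63.59°  ·
  (2,7): δ = 104.79°  ·
  (3,4): δ = 136.96°  ·
  (3,5): δ = 34.35°  ·
  (3,6): δ = 43.74°  ·
  (3,7): δ = 84.93°  ·
  (4,5): δ = 77.39°  ·
  (4,6): δ = 0.70°  ✓
  (4,7): δ = 41.90°  ·
  (5,6): δ = 101.91°  ·
  (5,7): δ = 60.72°  ·
  (6,7): δ = 138.81°  ·
antipodal pairs: 3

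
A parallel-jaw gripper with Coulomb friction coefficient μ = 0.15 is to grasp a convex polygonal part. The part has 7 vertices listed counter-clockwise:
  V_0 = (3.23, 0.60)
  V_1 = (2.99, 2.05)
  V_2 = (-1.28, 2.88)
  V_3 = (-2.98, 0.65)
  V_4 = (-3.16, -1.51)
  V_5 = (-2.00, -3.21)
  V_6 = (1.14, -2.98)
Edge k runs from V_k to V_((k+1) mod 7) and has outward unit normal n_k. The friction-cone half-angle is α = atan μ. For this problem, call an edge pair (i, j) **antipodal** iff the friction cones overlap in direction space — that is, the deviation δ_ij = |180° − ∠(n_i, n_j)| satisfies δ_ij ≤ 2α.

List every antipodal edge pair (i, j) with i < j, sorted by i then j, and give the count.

count = 3; pairs: (0,3), (1,5), (2,6)

α = atan 0.15 = 8.53°;  2α = 17.06°
n_0 = (+0.9866, +0.1633)
n_1 = (+0.1908, +0.9816)
n_2 = (-0.7953, +0.6063)
n_3 = (-0.9965, +0.0830)
n_4 = (-0.8260, -0.5636)
n_5 = (+0.0731, -0.9973)
n_6 = (+0.8636, -0.5042)
  (0,1): δ = 110.40°  ·
  (0,2): δ = 46.72°  ·
  (0,3): δ = 14.16°  ✓
  (0,4): δ = 24.91°  ·
  (0,5): δ = 84.79°  ·
  (0,6): δ = 140.33°  ·
  (1,2): δ = 116.32°  ·
  (1,3): δ = 83.76°  ·
  (1,4): δ = 44.69°  ·
  (1,5): δ = 15.19°  ✓
  (1,6): δ = 70.72°  ·
  (2,3): δ = 147.44°  ·
  (2,4): δ = 108.37°  ·
  (2,5): δ = 48.49°  ·
  (2,6): δ = 7.04°  ✓
  (3,4): δ = 140.93°  ·
  (3,5): δ = 81.05°  ·
  (3,6): δ = 25.51°  ·
  (4,5): δ = 120.12°  ·
  (4,6): δ = 64.58°  ·
  (5,6): δ = 124.47°  ·
antipodal pairs: 3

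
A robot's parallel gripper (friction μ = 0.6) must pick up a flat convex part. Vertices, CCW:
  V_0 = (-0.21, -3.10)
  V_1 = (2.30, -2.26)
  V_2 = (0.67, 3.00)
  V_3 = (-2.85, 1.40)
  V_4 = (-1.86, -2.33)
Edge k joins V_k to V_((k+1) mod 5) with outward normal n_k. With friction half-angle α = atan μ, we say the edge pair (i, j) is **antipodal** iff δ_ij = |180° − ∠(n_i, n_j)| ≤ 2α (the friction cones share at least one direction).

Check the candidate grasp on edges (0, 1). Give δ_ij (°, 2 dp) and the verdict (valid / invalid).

α = atan 0.6 = 30.96°;  2α = 61.93°
edge 0: e_0 = (+2.51, +0.84);  n_0 = (+0.3174, -0.9483)
edge 1: e_1 = (-1.63, +5.26);  n_1 = (+0.9552, +0.2960)
∠(n_0, n_1) = 88.71°
δ = |180° − 88.71°| = 91.29°
91.29° > 2α = 61.93°  →  invalid

δ = 91.29°, invalid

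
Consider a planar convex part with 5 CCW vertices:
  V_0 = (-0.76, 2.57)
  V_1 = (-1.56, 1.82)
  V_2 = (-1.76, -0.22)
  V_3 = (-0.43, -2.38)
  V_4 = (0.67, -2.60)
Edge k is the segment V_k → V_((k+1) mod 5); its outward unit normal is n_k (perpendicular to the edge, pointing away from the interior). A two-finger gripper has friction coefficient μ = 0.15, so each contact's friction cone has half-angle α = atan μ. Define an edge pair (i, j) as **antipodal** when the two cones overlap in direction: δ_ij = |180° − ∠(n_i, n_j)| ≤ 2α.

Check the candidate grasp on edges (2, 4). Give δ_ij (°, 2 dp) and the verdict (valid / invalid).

α = atan 0.15 = 8.53°;  2α = 17.06°
edge 2: e_2 = (+1.33, -2.16);  n_2 = (-0.8515, -0.5243)
edge 4: e_4 = (-1.43, +5.17);  n_4 = (+0.9638, +0.2666)
∠(n_2, n_4) = 163.84°
δ = |180° − 163.84°| = 16.16°
16.16° ≤ 2α = 17.06°  →  valid

δ = 16.16°, valid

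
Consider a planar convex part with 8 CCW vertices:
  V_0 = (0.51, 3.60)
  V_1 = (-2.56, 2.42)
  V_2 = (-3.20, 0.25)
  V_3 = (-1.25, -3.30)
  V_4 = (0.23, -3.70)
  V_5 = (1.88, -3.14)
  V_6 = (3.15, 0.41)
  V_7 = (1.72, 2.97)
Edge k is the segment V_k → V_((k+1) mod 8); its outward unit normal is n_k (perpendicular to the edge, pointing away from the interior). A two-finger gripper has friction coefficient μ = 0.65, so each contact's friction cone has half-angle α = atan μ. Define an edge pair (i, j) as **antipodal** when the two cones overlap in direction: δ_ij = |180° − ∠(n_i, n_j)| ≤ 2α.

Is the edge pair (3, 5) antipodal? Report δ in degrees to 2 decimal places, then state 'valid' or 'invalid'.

δ = 94.56°, invalid

α = atan 0.65 = 33.02°;  2α = 66.05°
edge 3: e_3 = (+1.48, -0.40);  n_3 = (-0.2609, -0.9654)
edge 5: e_5 = (+1.27, +3.55);  n_5 = (+0.9416, -0.3368)
∠(n_3, n_5) = 85.44°
δ = |180° − 85.44°| = 94.56°
94.56° > 2α = 66.05°  →  invalid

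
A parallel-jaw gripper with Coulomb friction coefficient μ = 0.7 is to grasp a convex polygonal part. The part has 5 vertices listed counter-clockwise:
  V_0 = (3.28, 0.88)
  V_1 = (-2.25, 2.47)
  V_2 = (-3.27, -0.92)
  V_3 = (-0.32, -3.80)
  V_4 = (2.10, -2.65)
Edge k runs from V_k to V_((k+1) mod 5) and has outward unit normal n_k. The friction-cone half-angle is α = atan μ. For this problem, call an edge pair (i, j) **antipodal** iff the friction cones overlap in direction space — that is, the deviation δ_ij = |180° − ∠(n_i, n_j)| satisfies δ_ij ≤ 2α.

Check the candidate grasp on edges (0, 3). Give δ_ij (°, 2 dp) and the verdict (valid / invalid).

α = atan 0.7 = 34.99°;  2α = 69.98°
edge 0: e_0 = (-5.53, +1.59);  n_0 = (+0.2763, +0.9611)
edge 3: e_3 = (+2.42, +1.15);  n_3 = (+0.4292, -0.9032)
∠(n_0, n_3) = 138.54°
δ = |180° − 138.54°| = 41.46°
41.46° ≤ 2α = 69.98°  →  valid

δ = 41.46°, valid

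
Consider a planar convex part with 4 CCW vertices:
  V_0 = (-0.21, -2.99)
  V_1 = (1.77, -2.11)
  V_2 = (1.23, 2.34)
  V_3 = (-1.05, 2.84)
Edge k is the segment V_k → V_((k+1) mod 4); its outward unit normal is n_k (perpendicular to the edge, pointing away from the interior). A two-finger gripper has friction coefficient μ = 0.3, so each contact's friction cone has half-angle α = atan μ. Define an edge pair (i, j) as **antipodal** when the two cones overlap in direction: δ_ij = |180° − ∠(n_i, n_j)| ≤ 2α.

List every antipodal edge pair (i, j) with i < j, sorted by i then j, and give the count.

count = 1; pairs: (1,3)

α = atan 0.3 = 16.70°;  2α = 33.40°
n_0 = (+0.4061, -0.9138)
n_1 = (+0.9927, +0.1205)
n_2 = (+0.2142, +0.9768)
n_3 = (-0.9898, -0.1426)
  (0,1): δ = 107.04°  ·
  (0,2): δ = 36.33°  ·
  (0,3): δ = 74.24°  ·
  (1,2): δ = 109.29°  ·
  (1,3): δ = 1.28°  ✓
  (2,3): δ = 69.43°  ·
antipodal pairs: 1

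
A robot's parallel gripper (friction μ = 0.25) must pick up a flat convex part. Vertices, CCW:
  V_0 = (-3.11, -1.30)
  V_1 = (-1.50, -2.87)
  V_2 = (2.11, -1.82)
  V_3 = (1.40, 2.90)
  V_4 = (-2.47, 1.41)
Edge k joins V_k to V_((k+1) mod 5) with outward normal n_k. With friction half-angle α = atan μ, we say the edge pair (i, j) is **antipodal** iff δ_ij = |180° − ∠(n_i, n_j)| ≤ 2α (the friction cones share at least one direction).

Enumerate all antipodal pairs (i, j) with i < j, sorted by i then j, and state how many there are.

count = 2; pairs: (1,3), (2,4)

α = atan 0.25 = 14.04°;  2α = 28.07°
n_0 = (-0.6982, -0.7159)
n_1 = (+0.2793, -0.9602)
n_2 = (+0.9889, +0.1488)
n_3 = (-0.3593, +0.9332)
n_4 = (-0.9732, +0.2298)
  (0,1): δ = 119.50°  ·
  (0,2): δ = 37.17°  ·
  (0,3): δ = 65.34°  ·
  (0,4): δ = 120.99°  ·
  (1,2): δ = 97.66°  ·
  (1,3): δ = 4.84°  ✓
  (1,4): δ = 60.49°  ·
  (2,3): δ = 77.50°  ·
  (2,4): δ = 21.84°  ✓
  (3,4): δ = 124.34°  ·
antipodal pairs: 2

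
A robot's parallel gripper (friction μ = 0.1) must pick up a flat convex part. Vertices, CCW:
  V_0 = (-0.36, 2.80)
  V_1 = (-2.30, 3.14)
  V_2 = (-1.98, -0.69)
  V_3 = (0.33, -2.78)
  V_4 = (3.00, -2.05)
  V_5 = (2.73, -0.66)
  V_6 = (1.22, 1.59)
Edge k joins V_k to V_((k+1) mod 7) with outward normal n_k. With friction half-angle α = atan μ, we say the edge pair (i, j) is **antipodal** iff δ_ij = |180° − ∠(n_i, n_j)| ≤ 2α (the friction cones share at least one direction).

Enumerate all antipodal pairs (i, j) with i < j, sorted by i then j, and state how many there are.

α = atan 0.1 = 5.71°;  2α = 11.42°
n_0 = (+0.1726, +0.9850)
n_1 = (-0.9965, -0.0833)
n_2 = (-0.6709, -0.7415)
n_3 = (+0.2637, -0.9646)
n_4 = (+0.9817, +0.1907)
n_5 = (+0.8303, +0.5573)
n_6 = (+0.6080, +0.7939)
  (0,1): δ = 75.28°  ·
  (0,2): δ = 32.20°  ·
  (0,3): δ = 25.23°  ·
  (0,4): δ = 110.93°  ·
  (0,5): δ = 133.81°  ·
  (0,6): δ = 152.49°  ·
  (1,2): δ = 136.91°  ·
  (1,3): δ = 79.48°  ·
  (1,4): δ = 6.22°  ✓
  (1,5): δ = 29.09°  ·
  (1,6): δ = 47.78°  ·
  (2,3): δ = 122.57°  ·
  (2,4): δ = 36.87°  ·
  (2,5): δ = 14.00°  ·
  (2,6): δ = 4.69°  ✓
  (3,4): δ = 94.30°  ·
  (3,5): δ = 71.43°  ·
  (3,6): δ = 52.74°  ·
  (4,5): δ = 157.13°  ·
  (4,6): δ = 138.44°  ·
  (5,6): δ = 161.31°  ·
antipodal pairs: 2

count = 2; pairs: (1,4), (2,6)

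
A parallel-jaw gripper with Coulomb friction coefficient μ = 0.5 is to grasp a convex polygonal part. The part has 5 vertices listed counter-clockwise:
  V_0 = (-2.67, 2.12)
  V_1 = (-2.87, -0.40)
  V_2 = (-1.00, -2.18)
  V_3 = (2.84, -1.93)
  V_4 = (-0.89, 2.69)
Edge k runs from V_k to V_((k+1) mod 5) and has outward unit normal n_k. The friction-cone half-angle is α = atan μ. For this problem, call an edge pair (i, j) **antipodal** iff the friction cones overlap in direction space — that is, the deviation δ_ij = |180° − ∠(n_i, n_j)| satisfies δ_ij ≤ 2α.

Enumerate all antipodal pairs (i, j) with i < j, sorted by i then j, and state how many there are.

count = 3; pairs: (0,3), (1,3), (2,4)

α = atan 0.5 = 26.57°;  2α = 53.13°
n_0 = (-0.9969, +0.0791)
n_1 = (-0.6895, -0.7243)
n_2 = (+0.0650, -0.9979)
n_3 = (+0.7781, +0.6282)
n_4 = (-0.3050, +0.9524)
  (0,1): δ = 129.05°  ·
  (0,2): δ = 81.74°  ·
  (0,3): δ = 43.45°  ✓
  (0,4): δ = 112.29°  ·
  (1,2): δ = 132.69°  ·
  (1,3): δ = 7.50°  ✓
  (1,4): δ = 61.34°  ·
  (2,3): δ = 54.81°  ·
  (2,4): δ = 14.03°  ✓
  (3,4): δ = 111.16°  ·
antipodal pairs: 3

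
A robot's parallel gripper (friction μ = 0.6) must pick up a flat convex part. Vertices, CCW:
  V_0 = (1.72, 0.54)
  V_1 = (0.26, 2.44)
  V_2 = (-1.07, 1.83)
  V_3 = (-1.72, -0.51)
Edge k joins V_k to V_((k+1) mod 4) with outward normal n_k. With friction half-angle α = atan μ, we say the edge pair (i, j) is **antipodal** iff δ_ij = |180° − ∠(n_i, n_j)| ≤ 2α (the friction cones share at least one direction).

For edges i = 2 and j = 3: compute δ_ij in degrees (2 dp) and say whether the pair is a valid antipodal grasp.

δ = 57.50°, valid

α = atan 0.6 = 30.96°;  2α = 61.93°
edge 2: e_2 = (-0.65, -2.34);  n_2 = (-0.9635, +0.2676)
edge 3: e_3 = (+3.44, +1.05);  n_3 = (+0.2919, -0.9564)
∠(n_2, n_3) = 122.50°
δ = |180° − 122.50°| = 57.50°
57.50° ≤ 2α = 61.93°  →  valid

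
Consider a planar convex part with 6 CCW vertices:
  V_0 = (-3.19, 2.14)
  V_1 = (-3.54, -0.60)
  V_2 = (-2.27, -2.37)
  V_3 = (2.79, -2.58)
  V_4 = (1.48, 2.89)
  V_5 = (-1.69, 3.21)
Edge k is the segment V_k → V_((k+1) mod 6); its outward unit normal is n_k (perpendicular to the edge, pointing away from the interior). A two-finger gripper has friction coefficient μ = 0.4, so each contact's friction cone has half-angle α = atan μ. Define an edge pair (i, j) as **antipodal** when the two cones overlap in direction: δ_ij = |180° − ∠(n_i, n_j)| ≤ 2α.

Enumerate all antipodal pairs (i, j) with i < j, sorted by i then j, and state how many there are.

α = atan 0.4 = 21.80°;  2α = 43.60°
n_0 = (-0.9919, +0.1267)
n_1 = (-0.8125, -0.5830)
n_2 = (-0.0415, -0.9991)
n_3 = (+0.9725, +0.2329)
n_4 = (+0.1004, +0.9949)
n_5 = (-0.5807, +0.8141)
  (0,1): δ = 137.06°  ·
  (0,2): δ = 85.10°  ·
  (0,3): δ = 20.75°  ✓
  (0,4): δ = 91.52°  ·
  (0,5): δ = 132.78°  ·
  (1,2): δ = 128.04°  ·
  (1,3): δ = 22.19°  ✓
  (1,4): δ = 48.58°  ·
  (1,5): δ = 89.84°  ·
  (2,3): δ = 74.16°  ·
  (2,4): δ = 3.39°  ✓
  (2,5): δ = 37.88°  ✓
  (3,4): δ = 109.23°  ·
  (3,5): δ = 67.97°  ·
  (4,5): δ = 138.73°  ·
antipodal pairs: 4

count = 4; pairs: (0,3), (1,3), (2,4), (2,5)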